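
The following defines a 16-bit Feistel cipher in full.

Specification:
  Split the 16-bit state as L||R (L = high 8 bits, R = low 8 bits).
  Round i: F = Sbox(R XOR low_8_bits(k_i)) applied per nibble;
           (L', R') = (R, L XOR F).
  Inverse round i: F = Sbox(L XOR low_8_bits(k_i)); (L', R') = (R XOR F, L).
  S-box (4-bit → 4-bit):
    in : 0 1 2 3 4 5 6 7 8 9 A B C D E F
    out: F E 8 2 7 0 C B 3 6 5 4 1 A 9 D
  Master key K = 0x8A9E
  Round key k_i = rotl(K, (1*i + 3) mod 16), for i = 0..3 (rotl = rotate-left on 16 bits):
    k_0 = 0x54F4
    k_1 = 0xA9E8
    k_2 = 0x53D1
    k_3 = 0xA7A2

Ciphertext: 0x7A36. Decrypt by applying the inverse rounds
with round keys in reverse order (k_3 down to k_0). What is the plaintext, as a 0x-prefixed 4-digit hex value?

0xD305

s_0 = ciphertext = 0x7A36
s_1 = InvRound(s_0, k_3) = 0x957A
s_2 = InvRound(s_1, k_2) = 0x0D95
s_3 = InvRound(s_2, k_1) = 0x050D
s_4 = InvRound(s_3, k_0) = 0xD305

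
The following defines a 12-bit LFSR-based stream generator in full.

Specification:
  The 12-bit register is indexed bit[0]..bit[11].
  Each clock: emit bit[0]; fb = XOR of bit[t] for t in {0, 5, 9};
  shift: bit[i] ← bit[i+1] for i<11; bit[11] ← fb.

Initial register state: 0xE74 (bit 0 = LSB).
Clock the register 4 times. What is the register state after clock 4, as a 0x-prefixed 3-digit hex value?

0x0E7

reg_0 = 0xE74
clock 1: out=0, reg = 0x73A
clock 2: out=0, reg = 0x39D
clock 3: out=1, reg = 0x1CE
clock 4: out=0, reg = 0x0E7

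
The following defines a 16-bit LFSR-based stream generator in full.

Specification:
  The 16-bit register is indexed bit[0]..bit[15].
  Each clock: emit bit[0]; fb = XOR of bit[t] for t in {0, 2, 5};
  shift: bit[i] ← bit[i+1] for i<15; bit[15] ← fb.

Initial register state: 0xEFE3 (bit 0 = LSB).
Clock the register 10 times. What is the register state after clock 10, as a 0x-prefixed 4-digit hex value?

reg_0 = 0xEFE3
clock 1: out=1, reg = 0x77F1
clock 2: out=1, reg = 0x3BF8
clock 3: out=0, reg = 0x9DFC
clock 4: out=0, reg = 0x4EFE
clock 5: out=0, reg = 0x277F
clock 6: out=1, reg = 0x93BF
clock 7: out=1, reg = 0xC9DF
clock 8: out=1, reg = 0x64EF
clock 9: out=1, reg = 0xB277
clock 10: out=1, reg = 0xD93B

0xD93B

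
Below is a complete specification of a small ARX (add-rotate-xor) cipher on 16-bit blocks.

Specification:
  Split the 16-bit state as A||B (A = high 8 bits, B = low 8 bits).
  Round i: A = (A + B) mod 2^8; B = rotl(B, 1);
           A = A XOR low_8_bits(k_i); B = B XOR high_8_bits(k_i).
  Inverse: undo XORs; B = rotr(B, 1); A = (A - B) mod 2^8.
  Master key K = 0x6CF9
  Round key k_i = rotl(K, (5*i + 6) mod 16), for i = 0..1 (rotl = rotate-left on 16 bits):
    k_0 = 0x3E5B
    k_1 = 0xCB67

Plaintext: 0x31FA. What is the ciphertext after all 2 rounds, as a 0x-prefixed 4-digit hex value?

0x5C5C

s_0 = plaintext = 0x31FA
s_1 = Round(s_0, k_0) = 0x70CB
s_2 = Round(s_1, k_1) = 0x5C5C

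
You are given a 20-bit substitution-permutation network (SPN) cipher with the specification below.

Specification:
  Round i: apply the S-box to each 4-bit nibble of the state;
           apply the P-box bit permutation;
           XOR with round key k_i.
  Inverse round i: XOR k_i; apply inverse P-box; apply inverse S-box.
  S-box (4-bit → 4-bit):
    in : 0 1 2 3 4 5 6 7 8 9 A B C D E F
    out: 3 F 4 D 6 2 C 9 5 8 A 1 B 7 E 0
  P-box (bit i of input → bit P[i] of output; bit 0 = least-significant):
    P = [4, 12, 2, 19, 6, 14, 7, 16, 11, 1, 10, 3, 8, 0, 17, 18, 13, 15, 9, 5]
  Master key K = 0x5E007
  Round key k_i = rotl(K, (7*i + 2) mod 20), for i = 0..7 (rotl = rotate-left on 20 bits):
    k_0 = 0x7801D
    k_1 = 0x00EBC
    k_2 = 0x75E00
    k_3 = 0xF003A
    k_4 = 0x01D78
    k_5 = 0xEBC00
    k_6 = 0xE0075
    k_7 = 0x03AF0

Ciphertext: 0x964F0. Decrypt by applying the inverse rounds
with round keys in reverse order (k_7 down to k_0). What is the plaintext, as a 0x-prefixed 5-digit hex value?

0xFC8C1

s_0 = ciphertext = 0x964F0
s_1 = InvRound(s_0, k_7) = 0x2F8AA
s_2 = InvRound(s_1, k_6) = 0x0ACD1
s_3 = InvRound(s_2, k_5) = 0xFEF8C
s_4 = InvRound(s_3, k_4) = 0x16F11
s_5 = InvRound(s_4, k_3) = 0x31159
s_6 = InvRound(s_5, k_2) = 0x2C30B
s_7 = InvRound(s_6, k_1) = 0xADD48
s_8 = InvRound(s_7, k_0) = 0xFC8C1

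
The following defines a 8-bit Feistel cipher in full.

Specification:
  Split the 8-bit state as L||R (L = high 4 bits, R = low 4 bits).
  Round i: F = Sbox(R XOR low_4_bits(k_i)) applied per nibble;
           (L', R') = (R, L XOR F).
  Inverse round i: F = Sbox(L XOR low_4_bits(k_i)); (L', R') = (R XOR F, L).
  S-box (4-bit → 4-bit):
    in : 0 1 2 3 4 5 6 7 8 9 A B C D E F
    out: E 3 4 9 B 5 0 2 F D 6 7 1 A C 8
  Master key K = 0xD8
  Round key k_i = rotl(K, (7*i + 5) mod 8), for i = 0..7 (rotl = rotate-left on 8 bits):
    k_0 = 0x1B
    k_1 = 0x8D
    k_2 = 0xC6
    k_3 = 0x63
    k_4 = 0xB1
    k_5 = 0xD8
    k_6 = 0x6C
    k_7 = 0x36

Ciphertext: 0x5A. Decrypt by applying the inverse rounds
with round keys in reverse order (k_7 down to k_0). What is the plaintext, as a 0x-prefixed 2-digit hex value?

0x44

s_0 = ciphertext = 0x5A
s_1 = InvRound(s_0, k_7) = 0x35
s_2 = InvRound(s_1, k_6) = 0xD3
s_3 = InvRound(s_2, k_5) = 0x6D
s_4 = InvRound(s_3, k_4) = 0xF6
s_5 = InvRound(s_4, k_3) = 0x7F
s_6 = InvRound(s_5, k_2) = 0xC7
s_7 = InvRound(s_6, k_1) = 0x4C
s_8 = InvRound(s_7, k_0) = 0x44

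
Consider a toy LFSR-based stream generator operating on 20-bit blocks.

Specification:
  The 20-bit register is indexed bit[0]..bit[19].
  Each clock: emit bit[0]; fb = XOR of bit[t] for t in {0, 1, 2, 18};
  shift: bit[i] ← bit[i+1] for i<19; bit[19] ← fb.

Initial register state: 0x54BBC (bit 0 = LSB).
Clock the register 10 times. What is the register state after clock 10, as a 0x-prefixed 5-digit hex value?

reg_0 = 0x54BBC
clock 1: out=0, reg = 0x2A5DE
clock 2: out=0, reg = 0x152EF
clock 3: out=1, reg = 0x8A977
clock 4: out=1, reg = 0xC54BB
clock 5: out=1, reg = 0xE2A5D
clock 6: out=1, reg = 0xF152E
clock 7: out=0, reg = 0xF8A97
clock 8: out=1, reg = 0x7C54B
clock 9: out=1, reg = 0xBE2A5
clock 10: out=1, reg = 0x5F152

0x5F152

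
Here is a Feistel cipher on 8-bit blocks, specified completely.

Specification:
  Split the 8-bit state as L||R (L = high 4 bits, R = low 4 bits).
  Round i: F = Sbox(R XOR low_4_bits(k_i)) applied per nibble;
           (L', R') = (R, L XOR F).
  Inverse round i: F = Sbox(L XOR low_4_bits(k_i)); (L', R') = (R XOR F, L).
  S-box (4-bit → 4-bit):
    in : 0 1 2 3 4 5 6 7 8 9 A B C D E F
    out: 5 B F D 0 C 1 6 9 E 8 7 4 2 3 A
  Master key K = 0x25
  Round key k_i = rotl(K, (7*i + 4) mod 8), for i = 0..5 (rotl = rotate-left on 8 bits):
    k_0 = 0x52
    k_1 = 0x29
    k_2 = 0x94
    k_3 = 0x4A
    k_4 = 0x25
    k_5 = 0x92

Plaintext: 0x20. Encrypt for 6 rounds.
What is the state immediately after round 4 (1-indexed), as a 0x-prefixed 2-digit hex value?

s_0 = plaintext = 0x20
s_1 = Round(s_0, k_0) = 0x0D
s_2 = Round(s_1, k_1) = 0xD0
s_3 = Round(s_2, k_2) = 0x0D
s_4 = Round(s_3, k_3) = 0xD6
s_5 = Round(s_4, k_4) = 0x60
s_6 = Round(s_5, k_5) = 0x09

0xD6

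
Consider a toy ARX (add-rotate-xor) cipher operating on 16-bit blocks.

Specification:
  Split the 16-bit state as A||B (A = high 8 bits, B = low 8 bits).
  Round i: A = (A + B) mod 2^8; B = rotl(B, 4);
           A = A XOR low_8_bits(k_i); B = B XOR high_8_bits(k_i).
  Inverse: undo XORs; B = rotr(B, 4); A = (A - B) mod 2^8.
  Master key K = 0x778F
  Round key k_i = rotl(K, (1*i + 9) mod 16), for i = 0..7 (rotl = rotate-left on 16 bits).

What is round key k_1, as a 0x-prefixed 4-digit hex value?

K = 0x778F
k_0 = rotl(K, (1*0+9) mod 16) = rotl(K, 9) = 0x1EEF
k_1 = rotl(K, (1*1+9) mod 16) = rotl(K, 10) = 0x3DDE

0x3DDE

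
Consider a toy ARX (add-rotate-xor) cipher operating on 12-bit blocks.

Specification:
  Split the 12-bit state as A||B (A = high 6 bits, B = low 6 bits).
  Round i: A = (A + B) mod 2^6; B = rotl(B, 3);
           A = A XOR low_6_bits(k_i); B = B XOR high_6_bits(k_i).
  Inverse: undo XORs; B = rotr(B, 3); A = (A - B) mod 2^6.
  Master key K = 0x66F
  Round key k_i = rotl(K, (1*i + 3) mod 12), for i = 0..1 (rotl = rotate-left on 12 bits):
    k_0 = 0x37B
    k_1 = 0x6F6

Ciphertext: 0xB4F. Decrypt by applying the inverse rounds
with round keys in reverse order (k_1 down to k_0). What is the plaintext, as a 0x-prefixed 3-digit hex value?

s_0 = ciphertext = 0xB4F
s_1 = InvRound(s_0, k_1) = 0xE62
s_2 = InvRound(s_1, k_0) = 0x17D

0x17D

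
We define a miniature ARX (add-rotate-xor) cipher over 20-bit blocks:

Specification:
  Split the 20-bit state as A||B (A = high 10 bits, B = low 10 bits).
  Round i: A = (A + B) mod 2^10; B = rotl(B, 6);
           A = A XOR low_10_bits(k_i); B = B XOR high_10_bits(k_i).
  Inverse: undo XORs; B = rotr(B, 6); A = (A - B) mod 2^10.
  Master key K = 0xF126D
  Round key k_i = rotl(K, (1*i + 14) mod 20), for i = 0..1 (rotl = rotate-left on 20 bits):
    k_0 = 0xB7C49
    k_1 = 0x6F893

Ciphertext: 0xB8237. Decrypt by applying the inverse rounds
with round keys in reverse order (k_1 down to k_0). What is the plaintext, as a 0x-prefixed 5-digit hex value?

0x60C19

s_0 = ciphertext = 0xB8237
s_1 = InvRound(s_0, k_1) = 0x7549E
s_2 = InvRound(s_1, k_0) = 0x60C19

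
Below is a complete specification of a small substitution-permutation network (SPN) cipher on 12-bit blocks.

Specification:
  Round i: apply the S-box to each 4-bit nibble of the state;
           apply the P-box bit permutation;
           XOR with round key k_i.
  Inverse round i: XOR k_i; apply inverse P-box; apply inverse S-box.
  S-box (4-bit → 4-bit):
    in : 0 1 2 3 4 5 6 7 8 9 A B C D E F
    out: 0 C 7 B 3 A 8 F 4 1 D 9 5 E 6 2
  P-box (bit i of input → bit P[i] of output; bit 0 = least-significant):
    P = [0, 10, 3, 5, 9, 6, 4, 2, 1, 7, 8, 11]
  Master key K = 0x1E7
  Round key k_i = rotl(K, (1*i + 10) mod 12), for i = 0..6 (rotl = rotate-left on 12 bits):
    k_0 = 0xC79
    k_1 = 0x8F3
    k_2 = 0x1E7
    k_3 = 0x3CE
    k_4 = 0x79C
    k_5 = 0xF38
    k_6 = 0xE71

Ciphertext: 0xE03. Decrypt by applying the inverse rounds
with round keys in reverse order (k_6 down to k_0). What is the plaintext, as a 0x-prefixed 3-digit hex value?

s_0 = ciphertext = 0xE03
s_1 = InvRound(s_0, k_6) = 0x9E6
s_2 = InvRound(s_1, k_5) = 0x47E
s_3 = InvRound(s_2, k_4) = 0x246
s_4 = InvRound(s_3, k_3) = 0xE08
s_5 = InvRound(s_4, k_2) = 0x737
s_6 = InvRound(s_5, k_1) = 0xD3F
s_7 = InvRound(s_6, k_0) = 0xC50

0xC50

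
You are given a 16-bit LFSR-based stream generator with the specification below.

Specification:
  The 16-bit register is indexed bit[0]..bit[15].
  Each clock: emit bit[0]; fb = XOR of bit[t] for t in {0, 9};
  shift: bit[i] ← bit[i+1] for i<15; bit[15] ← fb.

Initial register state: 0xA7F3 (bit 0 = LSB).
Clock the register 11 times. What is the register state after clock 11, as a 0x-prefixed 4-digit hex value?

0xF414

reg_0 = 0xA7F3
clock 1: out=1, reg = 0x53F9
clock 2: out=1, reg = 0x29FC
clock 3: out=0, reg = 0x14FE
clock 4: out=0, reg = 0x0A7F
clock 5: out=1, reg = 0x053F
clock 6: out=1, reg = 0x829F
clock 7: out=1, reg = 0x414F
clock 8: out=1, reg = 0xA0A7
clock 9: out=1, reg = 0xD053
clock 10: out=1, reg = 0xE829
clock 11: out=1, reg = 0xF414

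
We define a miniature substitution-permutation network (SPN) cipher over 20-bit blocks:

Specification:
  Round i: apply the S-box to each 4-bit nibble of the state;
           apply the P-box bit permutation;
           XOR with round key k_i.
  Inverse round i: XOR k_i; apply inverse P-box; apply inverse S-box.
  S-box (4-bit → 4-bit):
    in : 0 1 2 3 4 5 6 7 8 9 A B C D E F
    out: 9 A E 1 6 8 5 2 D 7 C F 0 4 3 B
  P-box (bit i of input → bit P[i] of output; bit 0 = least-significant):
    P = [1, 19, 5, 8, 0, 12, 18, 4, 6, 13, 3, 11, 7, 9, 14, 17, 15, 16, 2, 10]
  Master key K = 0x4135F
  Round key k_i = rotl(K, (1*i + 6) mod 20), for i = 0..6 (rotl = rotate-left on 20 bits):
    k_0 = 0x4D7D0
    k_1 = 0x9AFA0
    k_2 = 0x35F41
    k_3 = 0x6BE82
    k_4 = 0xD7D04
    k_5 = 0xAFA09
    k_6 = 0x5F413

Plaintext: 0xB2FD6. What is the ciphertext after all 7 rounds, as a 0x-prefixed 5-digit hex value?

s_0 = plaintext = 0xB2FD6
s_1 = Round(s_0, k_0) = 0x339B6
s_2 = Round(s_1, k_1) = 0xD1F5B
s_3 = Round(s_2, k_2) = 0x97437
s_4 = Round(s_3, k_3) = 0xF1C8F
s_5 = Round(s_4, k_4) = 0x2FA17
s_6 = Round(s_5, k_5) = 0x1E495
s_7 = Round(s_6, k_6) = 0x0C39A

0x0C39A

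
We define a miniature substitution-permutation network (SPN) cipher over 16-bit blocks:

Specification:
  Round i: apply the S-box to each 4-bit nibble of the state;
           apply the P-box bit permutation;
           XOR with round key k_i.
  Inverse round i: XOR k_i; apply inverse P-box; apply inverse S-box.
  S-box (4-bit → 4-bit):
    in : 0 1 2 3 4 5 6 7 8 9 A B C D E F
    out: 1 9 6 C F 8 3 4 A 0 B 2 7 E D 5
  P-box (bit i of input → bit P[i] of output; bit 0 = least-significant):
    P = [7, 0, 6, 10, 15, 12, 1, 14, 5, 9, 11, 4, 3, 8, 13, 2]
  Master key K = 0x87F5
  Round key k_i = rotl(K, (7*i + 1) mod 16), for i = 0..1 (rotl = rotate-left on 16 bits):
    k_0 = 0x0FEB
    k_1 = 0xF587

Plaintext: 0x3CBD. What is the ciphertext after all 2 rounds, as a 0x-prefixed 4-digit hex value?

s_0 = plaintext = 0x3CBD
s_1 = Round(s_0, k_0) = 0x318E
s_2 = Round(s_1, k_1) = 0x8173

0x8173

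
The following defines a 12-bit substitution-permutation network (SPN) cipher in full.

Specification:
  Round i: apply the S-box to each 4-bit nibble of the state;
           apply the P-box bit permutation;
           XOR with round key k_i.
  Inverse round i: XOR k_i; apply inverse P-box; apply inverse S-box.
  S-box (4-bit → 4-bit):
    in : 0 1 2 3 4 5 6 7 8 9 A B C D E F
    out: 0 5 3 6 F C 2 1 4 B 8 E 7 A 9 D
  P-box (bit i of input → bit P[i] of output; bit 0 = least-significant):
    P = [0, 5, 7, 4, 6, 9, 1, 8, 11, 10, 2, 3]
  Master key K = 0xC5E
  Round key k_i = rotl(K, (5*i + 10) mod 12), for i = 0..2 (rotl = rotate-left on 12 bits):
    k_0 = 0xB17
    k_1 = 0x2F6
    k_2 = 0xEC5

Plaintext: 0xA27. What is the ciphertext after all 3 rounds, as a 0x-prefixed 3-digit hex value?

s_0 = plaintext = 0xA27
s_1 = Round(s_0, k_0) = 0x95E
s_2 = Round(s_1, k_1) = 0xFED
s_3 = Round(s_2, k_2) = 0x7B9

0x7B9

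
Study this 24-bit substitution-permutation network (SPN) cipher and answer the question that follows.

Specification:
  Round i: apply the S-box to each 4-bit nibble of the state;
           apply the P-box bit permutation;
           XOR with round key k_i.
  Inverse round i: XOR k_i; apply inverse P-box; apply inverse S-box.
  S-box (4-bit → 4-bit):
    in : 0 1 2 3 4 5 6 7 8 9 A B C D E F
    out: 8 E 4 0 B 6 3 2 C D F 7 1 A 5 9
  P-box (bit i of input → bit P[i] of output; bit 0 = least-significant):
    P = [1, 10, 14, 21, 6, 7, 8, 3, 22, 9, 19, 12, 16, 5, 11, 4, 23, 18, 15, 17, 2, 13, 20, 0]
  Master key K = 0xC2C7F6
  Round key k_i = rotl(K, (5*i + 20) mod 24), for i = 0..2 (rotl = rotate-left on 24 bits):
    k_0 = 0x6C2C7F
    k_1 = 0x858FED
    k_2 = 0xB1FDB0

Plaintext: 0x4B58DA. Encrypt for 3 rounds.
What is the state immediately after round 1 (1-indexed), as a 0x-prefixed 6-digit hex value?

s_0 = plaintext = 0x4B58DA
s_1 = Round(s_0, k_0) = 0xC0D0D0
s_2 = Round(s_1, k_1) = 0xA79F51
s_3 = Round(s_2, k_2) = 0xC48025

0xC0D0D0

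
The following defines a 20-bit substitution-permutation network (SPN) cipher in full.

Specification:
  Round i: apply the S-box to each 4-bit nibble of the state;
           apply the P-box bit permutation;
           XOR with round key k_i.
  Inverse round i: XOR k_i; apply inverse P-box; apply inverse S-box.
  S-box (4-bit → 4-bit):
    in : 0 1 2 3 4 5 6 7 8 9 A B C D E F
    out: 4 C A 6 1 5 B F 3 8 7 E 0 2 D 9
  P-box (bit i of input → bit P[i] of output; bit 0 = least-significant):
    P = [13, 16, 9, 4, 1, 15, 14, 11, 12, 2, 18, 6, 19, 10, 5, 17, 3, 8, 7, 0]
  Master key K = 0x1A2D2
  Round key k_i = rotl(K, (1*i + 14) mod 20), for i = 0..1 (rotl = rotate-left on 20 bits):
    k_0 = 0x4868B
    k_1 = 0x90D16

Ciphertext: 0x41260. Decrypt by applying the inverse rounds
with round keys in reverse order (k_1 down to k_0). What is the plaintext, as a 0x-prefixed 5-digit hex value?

0xD59C6

s_0 = ciphertext = 0x41260
s_1 = InvRound(s_0, k_1) = 0xDA7FB
s_2 = InvRound(s_1, k_0) = 0xD59C6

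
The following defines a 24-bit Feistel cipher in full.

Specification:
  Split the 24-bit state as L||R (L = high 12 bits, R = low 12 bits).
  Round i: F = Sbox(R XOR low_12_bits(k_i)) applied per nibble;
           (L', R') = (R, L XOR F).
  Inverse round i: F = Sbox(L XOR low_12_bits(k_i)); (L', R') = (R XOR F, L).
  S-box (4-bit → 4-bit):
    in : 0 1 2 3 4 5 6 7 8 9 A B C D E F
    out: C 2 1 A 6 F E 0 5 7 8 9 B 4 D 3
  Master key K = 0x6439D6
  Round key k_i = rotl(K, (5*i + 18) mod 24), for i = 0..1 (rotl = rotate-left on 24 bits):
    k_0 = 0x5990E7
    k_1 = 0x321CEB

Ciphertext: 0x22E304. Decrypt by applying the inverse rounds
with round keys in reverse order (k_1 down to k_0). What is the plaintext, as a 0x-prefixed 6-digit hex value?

0xFD5EBB

s_0 = ciphertext = 0x22E304
s_1 = InvRound(s_0, k_1) = 0xEBB22E
s_2 = InvRound(s_1, k_0) = 0xFD5EBB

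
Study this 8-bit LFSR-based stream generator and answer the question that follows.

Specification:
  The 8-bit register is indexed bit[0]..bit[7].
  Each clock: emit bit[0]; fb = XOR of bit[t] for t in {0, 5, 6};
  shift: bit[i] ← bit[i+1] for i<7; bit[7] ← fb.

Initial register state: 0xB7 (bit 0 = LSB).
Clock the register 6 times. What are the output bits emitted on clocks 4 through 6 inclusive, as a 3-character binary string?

011

reg_0 = 0xB7
clock 1: out=1, reg = 0x5B
clock 2: out=1, reg = 0x2D
clock 3: out=1, reg = 0x16
clock 4: out=0, reg = 0x0B
clock 5: out=1, reg = 0x85
clock 6: out=1, reg = 0xC2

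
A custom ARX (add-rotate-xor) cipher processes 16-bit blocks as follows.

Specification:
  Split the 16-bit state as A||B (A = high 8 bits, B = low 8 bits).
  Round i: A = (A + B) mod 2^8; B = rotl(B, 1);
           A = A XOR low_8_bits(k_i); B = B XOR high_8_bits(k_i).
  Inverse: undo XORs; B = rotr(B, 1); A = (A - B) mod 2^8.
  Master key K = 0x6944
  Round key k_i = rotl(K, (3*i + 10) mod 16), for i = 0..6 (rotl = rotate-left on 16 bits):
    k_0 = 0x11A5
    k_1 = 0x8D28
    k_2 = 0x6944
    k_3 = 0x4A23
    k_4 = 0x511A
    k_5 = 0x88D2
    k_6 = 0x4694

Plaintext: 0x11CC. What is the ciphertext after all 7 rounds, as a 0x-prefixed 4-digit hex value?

s_0 = plaintext = 0x11CC
s_1 = Round(s_0, k_0) = 0x7888
s_2 = Round(s_1, k_1) = 0x289C
s_3 = Round(s_2, k_2) = 0x8050
s_4 = Round(s_3, k_3) = 0xF3EA
s_5 = Round(s_4, k_4) = 0xC784
s_6 = Round(s_5, k_5) = 0x9981
s_7 = Round(s_6, k_6) = 0x8E45

0x8E45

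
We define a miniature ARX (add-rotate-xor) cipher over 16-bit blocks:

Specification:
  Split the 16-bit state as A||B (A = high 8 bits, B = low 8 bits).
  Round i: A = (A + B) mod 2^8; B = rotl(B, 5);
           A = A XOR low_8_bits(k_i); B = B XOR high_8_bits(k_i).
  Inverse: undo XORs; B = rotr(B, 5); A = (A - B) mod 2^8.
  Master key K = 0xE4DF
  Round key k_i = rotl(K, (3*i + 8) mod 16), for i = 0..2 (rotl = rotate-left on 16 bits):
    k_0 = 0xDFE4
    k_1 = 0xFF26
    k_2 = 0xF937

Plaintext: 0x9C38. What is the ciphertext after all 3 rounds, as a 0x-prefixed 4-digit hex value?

0x2565

s_0 = plaintext = 0x9C38
s_1 = Round(s_0, k_0) = 0x30D8
s_2 = Round(s_1, k_1) = 0x2EE4
s_3 = Round(s_2, k_2) = 0x2565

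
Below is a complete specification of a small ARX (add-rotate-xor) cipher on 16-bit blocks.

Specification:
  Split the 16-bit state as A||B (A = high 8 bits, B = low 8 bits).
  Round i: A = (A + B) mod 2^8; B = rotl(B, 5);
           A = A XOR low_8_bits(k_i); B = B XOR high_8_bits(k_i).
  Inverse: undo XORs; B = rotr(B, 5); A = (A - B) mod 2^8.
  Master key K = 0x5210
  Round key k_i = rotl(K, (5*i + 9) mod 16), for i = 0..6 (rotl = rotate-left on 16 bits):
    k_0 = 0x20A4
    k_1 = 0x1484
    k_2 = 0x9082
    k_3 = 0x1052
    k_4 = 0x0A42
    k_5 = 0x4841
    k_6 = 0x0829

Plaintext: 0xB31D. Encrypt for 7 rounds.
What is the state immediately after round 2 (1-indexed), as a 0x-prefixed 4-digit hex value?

0x7364

s_0 = plaintext = 0xB31D
s_1 = Round(s_0, k_0) = 0x7483
s_2 = Round(s_1, k_1) = 0x7364
s_3 = Round(s_2, k_2) = 0x551C
s_4 = Round(s_3, k_3) = 0x2393
s_5 = Round(s_4, k_4) = 0xF478
s_6 = Round(s_5, k_5) = 0x2D47
s_7 = Round(s_6, k_6) = 0x5DE0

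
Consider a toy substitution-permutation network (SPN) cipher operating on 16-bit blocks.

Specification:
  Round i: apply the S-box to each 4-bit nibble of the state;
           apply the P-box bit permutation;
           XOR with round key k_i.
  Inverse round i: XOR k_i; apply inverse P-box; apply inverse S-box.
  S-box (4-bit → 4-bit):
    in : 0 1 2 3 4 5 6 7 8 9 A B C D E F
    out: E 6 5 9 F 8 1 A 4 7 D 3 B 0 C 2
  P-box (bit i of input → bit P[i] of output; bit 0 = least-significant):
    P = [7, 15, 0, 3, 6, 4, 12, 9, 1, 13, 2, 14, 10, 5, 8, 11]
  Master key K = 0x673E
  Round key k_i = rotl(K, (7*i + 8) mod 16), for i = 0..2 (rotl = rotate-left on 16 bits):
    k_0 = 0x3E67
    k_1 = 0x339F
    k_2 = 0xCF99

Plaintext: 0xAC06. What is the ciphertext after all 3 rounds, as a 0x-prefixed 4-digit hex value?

0x9C75

s_0 = plaintext = 0xAC06
s_1 = Round(s_0, k_0) = 0x41F5
s_2 = Round(s_1, k_1) = 0x1EA3
s_3 = Round(s_2, k_2) = 0x9C75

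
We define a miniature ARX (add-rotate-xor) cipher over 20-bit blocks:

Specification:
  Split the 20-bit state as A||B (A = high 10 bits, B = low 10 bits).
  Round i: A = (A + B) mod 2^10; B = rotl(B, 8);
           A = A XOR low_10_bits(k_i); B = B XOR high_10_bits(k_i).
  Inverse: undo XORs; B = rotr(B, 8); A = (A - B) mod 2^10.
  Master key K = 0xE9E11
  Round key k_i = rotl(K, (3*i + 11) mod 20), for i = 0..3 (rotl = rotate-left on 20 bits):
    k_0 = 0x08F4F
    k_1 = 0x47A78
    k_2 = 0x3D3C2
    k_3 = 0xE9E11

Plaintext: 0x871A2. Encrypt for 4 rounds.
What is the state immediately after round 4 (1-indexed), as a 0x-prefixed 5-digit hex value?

s_0 = plaintext = 0x871A2
s_1 = Round(s_0, k_0) = 0x3C64B
s_2 = Round(s_1, k_1) = 0x5128C
s_3 = Round(s_2, k_2) = 0x04857
s_4 = Round(s_3, k_3) = 0x9E0B2

0x9E0B2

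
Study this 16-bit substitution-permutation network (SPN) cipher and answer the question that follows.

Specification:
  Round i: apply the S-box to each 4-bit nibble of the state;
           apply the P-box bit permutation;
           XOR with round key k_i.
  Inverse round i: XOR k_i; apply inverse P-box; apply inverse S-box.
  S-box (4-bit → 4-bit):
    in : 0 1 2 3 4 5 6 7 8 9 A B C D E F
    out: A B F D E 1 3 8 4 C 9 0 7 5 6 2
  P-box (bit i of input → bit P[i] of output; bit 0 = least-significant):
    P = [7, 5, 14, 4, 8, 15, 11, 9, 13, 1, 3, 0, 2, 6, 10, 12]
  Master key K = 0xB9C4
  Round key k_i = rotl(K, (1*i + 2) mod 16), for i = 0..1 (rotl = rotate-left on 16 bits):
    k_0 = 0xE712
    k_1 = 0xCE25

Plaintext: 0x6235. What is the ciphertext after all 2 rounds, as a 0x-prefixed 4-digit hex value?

s_0 = plaintext = 0x6235
s_1 = Round(s_0, k_0) = 0xCCDD
s_2 = Round(s_1, k_1) = 0xA3EB

0xA3EB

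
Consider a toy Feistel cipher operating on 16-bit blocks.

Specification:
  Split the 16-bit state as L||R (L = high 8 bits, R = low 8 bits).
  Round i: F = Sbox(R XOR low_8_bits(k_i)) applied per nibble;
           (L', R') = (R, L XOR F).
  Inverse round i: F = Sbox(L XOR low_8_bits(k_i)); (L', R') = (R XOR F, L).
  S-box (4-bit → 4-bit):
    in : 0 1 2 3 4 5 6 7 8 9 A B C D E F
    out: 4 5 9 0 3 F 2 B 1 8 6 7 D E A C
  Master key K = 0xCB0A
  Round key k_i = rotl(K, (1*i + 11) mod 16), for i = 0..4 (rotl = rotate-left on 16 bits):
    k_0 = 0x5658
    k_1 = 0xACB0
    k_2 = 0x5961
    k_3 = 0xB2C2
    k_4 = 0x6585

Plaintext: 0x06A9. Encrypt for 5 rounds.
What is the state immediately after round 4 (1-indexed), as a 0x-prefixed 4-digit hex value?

s_0 = plaintext = 0x06A9
s_1 = Round(s_0, k_0) = 0xA9C3
s_2 = Round(s_1, k_1) = 0xC319
s_3 = Round(s_2, k_2) = 0x1972
s_4 = Round(s_3, k_3) = 0x726D
s_5 = Round(s_4, k_4) = 0x6DD3

0x726D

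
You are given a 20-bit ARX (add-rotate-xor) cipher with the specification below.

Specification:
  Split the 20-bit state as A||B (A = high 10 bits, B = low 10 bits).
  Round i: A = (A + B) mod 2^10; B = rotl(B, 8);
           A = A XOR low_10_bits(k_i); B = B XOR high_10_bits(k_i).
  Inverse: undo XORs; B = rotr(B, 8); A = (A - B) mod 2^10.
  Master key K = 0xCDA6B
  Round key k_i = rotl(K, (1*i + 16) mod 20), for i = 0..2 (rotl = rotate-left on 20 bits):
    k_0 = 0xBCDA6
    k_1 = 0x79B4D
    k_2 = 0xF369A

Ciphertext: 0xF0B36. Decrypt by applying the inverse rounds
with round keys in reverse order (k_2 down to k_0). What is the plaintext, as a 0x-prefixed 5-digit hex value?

s_0 = ciphertext = 0xF0B36
s_1 = InvRound(s_0, k_2) = 0x5B3EC
s_2 = InvRound(s_1, k_1) = 0x7DC2A
s_3 = InvRound(s_2, k_0) = 0x3AF66

0x3AF66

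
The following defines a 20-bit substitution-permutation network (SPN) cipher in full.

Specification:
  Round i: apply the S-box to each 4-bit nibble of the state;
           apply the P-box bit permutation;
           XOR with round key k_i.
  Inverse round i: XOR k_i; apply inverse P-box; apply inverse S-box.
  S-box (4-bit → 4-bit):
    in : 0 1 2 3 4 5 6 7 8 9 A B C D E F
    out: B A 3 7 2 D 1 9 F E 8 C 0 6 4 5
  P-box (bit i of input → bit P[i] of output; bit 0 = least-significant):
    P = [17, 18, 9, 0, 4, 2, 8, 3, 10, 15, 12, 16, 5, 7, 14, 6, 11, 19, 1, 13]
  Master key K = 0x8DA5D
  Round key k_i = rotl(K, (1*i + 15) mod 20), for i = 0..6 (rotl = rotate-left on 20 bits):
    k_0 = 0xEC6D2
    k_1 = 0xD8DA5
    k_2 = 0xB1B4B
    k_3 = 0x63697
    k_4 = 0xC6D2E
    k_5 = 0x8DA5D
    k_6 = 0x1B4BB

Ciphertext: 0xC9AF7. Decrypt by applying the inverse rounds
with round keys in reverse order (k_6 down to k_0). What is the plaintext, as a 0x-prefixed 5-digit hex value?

s_0 = ciphertext = 0xC9AF7
s_1 = InvRound(s_0, k_6) = 0x0A71D
s_2 = InvRound(s_1, k_5) = 0x0BFEC
s_3 = InvRound(s_2, k_4) = 0xD9DCD
s_4 = InvRound(s_3, k_3) = 0x8A15F
s_5 = InvRound(s_4, k_2) = 0x7C92F
s_6 = InvRound(s_5, k_1) = 0xDD6A6
s_7 = InvRound(s_6, k_0) = 0xC7B26

0xC7B26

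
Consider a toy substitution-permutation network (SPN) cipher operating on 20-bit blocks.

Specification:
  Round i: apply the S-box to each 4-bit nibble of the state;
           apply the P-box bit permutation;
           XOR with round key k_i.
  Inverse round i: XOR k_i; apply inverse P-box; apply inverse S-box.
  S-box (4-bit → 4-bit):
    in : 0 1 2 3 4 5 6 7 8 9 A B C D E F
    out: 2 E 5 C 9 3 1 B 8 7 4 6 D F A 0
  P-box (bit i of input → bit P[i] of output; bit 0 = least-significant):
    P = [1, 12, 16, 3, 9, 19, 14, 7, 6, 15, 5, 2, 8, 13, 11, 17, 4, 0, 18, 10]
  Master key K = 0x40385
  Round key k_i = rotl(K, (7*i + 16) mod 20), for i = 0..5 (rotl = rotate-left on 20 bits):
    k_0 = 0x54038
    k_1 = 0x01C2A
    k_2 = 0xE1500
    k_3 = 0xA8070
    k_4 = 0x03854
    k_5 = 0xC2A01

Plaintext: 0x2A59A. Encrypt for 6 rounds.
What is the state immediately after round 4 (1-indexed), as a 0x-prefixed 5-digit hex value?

s_0 = plaintext = 0x2A59A
s_1 = Round(s_0, k_0) = 0x88A68
s_2 = Round(s_1, k_1) = 0x21A02
s_3 = Round(s_2, k_2) = 0x13D32
s_4 = Round(s_3, k_3) = 0xD4C97
s_5 = Round(s_4, k_4) = 0xE6F2B
s_6 = Round(s_5, k_5) = 0xD7D00

0xD4C97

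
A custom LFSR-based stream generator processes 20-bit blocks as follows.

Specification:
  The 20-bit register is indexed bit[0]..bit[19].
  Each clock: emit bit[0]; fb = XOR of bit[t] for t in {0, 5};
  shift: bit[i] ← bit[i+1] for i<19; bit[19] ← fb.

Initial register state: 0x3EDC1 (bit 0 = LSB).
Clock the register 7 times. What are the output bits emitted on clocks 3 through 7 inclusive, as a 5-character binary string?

reg_0 = 0x3EDC1
clock 1: out=1, reg = 0x9F6E0
clock 2: out=0, reg = 0xCFB70
clock 3: out=0, reg = 0xE7DB8
clock 4: out=0, reg = 0xF3EDC
clock 5: out=0, reg = 0x79F6E
clock 6: out=0, reg = 0xBCFB7
clock 7: out=1, reg = 0x5E7DB

00001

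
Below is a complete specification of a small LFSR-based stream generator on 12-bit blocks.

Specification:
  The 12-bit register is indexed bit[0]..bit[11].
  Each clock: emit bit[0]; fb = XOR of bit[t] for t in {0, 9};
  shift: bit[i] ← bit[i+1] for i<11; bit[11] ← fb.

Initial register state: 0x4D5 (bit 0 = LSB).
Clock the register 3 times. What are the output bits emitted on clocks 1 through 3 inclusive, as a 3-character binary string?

101

reg_0 = 0x4D5
clock 1: out=1, reg = 0xA6A
clock 2: out=0, reg = 0xD35
clock 3: out=1, reg = 0xE9A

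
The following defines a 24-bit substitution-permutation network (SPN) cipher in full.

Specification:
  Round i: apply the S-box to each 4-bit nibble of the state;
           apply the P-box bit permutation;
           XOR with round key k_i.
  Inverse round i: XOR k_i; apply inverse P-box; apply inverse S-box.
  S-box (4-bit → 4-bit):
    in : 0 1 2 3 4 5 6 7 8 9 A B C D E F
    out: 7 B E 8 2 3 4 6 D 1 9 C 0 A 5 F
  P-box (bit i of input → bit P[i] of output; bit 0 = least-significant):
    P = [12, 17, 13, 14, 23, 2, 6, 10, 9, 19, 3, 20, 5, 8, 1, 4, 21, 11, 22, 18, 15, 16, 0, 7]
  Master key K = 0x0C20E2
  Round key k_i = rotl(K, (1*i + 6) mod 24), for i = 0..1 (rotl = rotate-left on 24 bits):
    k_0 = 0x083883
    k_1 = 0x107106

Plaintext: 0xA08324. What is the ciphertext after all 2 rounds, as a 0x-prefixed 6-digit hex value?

s_0 = plaintext = 0xA08324
s_1 = Round(s_0, k_0) = 0x7AB475
s_2 = Round(s_1, k_1) = 0x3F6151

0x3F6151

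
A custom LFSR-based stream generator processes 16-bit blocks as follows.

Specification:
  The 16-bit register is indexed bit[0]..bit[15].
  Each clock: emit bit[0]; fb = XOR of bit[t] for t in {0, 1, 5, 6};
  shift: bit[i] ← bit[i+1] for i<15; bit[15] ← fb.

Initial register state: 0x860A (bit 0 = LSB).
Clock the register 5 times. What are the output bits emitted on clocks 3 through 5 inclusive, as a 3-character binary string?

reg_0 = 0x860A
clock 1: out=0, reg = 0xC305
clock 2: out=1, reg = 0xE182
clock 3: out=0, reg = 0xF0C1
clock 4: out=1, reg = 0x7860
clock 5: out=0, reg = 0x3C30

010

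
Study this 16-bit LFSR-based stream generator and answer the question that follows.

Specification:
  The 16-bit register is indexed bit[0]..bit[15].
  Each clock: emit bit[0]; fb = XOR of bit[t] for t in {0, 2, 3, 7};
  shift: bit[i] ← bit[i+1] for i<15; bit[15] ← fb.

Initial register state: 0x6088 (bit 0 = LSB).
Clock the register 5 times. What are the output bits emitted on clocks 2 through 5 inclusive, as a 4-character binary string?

reg_0 = 0x6088
clock 1: out=0, reg = 0x3044
clock 2: out=0, reg = 0x9822
clock 3: out=0, reg = 0x4C11
clock 4: out=1, reg = 0xA608
clock 5: out=0, reg = 0xD304

0010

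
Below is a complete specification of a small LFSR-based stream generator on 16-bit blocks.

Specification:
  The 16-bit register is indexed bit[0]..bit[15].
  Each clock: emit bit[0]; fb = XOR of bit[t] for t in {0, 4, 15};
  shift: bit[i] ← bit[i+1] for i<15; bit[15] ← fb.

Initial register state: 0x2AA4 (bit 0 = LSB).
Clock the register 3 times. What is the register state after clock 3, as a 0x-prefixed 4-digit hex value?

reg_0 = 0x2AA4
clock 1: out=0, reg = 0x1552
clock 2: out=0, reg = 0x8AA9
clock 3: out=1, reg = 0x4554

0x4554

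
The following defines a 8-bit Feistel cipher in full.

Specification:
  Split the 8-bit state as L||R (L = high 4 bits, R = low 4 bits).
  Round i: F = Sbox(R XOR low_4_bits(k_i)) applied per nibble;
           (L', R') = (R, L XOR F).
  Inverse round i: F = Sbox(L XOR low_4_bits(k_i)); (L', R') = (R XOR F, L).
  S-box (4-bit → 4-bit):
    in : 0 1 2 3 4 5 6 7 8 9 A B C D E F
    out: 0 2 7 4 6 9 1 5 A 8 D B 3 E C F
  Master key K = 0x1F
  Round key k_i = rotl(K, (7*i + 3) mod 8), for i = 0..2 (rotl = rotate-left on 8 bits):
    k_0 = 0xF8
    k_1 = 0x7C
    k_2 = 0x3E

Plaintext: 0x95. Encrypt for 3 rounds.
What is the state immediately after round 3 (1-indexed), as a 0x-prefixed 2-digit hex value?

s_0 = plaintext = 0x95
s_1 = Round(s_0, k_0) = 0x57
s_2 = Round(s_1, k_1) = 0x7E
s_3 = Round(s_2, k_2) = 0xE7

0xE7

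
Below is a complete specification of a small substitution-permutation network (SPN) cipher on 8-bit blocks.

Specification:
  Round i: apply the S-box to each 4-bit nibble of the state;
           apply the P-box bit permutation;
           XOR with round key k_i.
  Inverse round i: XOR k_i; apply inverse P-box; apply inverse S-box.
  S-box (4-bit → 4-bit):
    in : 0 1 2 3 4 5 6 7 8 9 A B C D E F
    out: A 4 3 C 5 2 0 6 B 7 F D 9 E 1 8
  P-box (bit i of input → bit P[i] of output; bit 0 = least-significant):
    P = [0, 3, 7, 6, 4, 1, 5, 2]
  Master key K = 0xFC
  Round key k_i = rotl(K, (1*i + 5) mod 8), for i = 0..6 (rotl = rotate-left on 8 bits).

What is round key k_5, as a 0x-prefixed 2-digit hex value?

K = 0xFC
k_0 = rotl(K, (1*0+5) mod 8) = rotl(K, 5) = 0x9F
k_1 = rotl(K, (1*1+5) mod 8) = rotl(K, 6) = 0x3F
k_2 = rotl(K, (1*2+5) mod 8) = rotl(K, 7) = 0x7E
k_3 = rotl(K, (1*3+5) mod 8) = rotl(K, 0) = 0xFC
k_4 = rotl(K, (1*4+5) mod 8) = rotl(K, 1) = 0xF9
k_5 = rotl(K, (1*5+5) mod 8) = rotl(K, 2) = 0xF3

0xF3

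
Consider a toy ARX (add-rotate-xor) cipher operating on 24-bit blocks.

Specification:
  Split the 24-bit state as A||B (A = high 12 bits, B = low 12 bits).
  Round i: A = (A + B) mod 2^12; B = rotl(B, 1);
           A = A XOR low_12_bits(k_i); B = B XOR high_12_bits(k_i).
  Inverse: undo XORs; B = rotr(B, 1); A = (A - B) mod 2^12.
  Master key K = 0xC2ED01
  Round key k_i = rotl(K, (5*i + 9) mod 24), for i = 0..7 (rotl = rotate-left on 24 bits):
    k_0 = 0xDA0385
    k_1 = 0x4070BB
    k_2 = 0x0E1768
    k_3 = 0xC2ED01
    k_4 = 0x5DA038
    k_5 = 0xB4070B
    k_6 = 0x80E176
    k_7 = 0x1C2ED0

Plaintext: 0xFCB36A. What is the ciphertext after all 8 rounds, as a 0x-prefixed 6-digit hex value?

0x78E749

s_0 = plaintext = 0xFCB36A
s_1 = Round(s_0, k_0) = 0x0B0B74
s_2 = Round(s_1, k_1) = 0xC9F2EE
s_3 = Round(s_2, k_2) = 0x8E553D
s_4 = Round(s_3, k_3) = 0x323654
s_5 = Round(s_4, k_4) = 0x94F972
s_6 = Round(s_5, k_5) = 0x5CA9A5
s_7 = Round(s_6, k_6) = 0xE19B45
s_8 = Round(s_7, k_7) = 0x78E749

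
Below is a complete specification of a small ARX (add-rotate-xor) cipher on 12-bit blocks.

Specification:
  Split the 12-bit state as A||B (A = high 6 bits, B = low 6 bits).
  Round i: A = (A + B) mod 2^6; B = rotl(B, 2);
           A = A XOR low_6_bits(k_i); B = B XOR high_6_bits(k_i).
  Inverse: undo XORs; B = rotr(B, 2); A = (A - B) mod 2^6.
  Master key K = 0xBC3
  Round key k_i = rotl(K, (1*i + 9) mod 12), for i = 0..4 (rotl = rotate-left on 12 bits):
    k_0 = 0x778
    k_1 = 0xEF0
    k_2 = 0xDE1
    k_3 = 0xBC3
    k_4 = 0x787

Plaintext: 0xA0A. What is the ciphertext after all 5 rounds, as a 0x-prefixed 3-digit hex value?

s_0 = plaintext = 0xA0A
s_1 = Round(s_0, k_0) = 0x2B5
s_2 = Round(s_1, k_1) = 0x3EC
s_3 = Round(s_2, k_2) = 0x685
s_4 = Round(s_3, k_3) = 0x73B
s_5 = Round(s_4, k_4) = 0x431

0x431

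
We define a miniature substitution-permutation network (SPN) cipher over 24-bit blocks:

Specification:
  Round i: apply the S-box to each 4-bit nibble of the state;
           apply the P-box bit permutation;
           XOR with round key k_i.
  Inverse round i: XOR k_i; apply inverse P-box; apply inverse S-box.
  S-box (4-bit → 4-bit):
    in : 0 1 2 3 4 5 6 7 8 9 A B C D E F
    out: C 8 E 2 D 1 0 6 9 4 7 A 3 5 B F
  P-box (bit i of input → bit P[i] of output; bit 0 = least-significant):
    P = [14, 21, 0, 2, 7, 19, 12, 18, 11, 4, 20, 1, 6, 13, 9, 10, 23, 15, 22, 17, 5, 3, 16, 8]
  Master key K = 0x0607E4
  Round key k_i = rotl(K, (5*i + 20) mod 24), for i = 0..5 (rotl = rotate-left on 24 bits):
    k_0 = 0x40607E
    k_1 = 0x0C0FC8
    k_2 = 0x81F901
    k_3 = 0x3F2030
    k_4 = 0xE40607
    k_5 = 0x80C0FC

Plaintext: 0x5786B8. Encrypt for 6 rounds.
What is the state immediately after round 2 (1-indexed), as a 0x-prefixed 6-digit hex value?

s_0 = plaintext = 0x5786B8
s_1 = Round(s_0, k_0) = 0x0CA41A
s_2 = Round(s_1, k_1) = 0xB9E48B
s_3 = Round(s_2, k_2) = 0xF5D4CF
s_4 = Round(s_3, k_3) = 0x866BDF
s_5 = Round(s_4, k_4) = 0xC457B0
s_6 = Round(s_5, k_5) = 0x5EC081

0xB9E48B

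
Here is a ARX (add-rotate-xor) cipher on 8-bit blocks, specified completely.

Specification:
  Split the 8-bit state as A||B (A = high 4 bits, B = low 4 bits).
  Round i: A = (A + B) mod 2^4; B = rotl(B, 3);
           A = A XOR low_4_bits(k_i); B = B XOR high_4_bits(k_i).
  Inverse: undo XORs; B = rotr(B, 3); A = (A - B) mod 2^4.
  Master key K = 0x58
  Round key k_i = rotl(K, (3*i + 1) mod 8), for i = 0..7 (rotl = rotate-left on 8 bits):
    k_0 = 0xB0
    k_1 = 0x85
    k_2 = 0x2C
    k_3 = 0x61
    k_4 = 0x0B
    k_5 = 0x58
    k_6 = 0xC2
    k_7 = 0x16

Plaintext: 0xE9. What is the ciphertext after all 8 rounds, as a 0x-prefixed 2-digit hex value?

s_0 = plaintext = 0xE9
s_1 = Round(s_0, k_0) = 0x77
s_2 = Round(s_1, k_1) = 0xB3
s_3 = Round(s_2, k_2) = 0x2B
s_4 = Round(s_3, k_3) = 0xCB
s_5 = Round(s_4, k_4) = 0xCD
s_6 = Round(s_5, k_5) = 0x1B
s_7 = Round(s_6, k_6) = 0xE1
s_8 = Round(s_7, k_7) = 0x99

0x99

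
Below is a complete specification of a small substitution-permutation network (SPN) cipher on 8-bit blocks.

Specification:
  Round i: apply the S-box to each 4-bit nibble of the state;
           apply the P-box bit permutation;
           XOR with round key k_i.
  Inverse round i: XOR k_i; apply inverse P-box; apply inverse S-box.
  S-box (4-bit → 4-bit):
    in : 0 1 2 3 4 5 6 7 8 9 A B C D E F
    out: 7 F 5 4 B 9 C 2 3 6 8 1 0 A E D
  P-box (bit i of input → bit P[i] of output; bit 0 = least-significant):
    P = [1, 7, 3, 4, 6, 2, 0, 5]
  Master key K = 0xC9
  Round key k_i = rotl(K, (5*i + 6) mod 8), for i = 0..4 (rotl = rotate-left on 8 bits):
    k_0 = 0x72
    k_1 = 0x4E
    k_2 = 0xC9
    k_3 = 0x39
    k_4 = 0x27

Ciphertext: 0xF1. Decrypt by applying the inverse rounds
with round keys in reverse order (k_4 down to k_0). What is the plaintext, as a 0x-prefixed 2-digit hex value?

0x9D

s_0 = ciphertext = 0xF1
s_1 = InvRound(s_0, k_4) = 0x84
s_2 = InvRound(s_1, k_3) = 0xEE
s_3 = InvRound(s_2, k_2) = 0xEB
s_4 = InvRound(s_3, k_1) = 0xE7
s_5 = InvRound(s_4, k_0) = 0x9D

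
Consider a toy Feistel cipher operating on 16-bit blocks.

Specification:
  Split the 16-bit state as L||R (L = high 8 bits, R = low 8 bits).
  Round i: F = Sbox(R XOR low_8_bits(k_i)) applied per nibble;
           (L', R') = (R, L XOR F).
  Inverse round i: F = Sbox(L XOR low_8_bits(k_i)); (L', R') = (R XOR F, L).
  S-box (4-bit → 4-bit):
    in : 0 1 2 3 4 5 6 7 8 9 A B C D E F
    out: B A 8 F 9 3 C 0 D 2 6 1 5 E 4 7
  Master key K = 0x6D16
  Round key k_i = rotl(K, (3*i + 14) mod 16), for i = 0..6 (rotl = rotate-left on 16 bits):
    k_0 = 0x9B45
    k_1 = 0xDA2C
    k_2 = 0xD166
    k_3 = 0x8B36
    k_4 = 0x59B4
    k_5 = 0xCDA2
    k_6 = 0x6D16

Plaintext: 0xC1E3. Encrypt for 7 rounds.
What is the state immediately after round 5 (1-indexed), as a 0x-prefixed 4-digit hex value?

s_0 = plaintext = 0xC1E3
s_1 = Round(s_0, k_0) = 0xE3AD
s_2 = Round(s_1, k_1) = 0xAD39
s_3 = Round(s_2, k_2) = 0x399A
s_4 = Round(s_3, k_3) = 0x9A5C
s_5 = Round(s_4, k_4) = 0x5CD7
s_6 = Round(s_5, k_5) = 0xD75F
s_7 = Round(s_6, k_6) = 0x5F45

0x5CD7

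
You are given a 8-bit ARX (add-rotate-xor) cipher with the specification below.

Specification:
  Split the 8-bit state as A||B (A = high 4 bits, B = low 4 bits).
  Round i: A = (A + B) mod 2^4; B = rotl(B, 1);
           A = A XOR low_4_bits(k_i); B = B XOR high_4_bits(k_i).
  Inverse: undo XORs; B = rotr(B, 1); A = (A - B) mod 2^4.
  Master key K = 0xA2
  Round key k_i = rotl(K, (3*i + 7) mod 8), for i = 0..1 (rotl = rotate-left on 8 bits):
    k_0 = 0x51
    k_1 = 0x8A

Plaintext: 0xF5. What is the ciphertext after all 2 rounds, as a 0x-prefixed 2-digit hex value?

0xE7

s_0 = plaintext = 0xF5
s_1 = Round(s_0, k_0) = 0x5F
s_2 = Round(s_1, k_1) = 0xE7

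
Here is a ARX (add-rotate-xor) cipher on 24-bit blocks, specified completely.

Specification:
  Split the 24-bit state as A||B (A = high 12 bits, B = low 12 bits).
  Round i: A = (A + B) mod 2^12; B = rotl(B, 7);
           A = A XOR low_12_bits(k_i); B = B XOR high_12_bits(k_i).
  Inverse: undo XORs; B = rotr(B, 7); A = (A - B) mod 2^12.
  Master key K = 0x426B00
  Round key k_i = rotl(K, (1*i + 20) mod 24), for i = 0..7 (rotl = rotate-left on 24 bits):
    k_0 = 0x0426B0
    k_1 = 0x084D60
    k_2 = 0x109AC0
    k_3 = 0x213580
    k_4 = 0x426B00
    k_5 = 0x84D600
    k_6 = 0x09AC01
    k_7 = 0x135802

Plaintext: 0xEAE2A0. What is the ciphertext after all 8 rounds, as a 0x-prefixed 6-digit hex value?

0xE3B999

s_0 = plaintext = 0xEAE2A0
s_1 = Round(s_0, k_0) = 0x7FE057
s_2 = Round(s_1, k_1) = 0x535B06
s_3 = Round(s_2, k_2) = 0xAFB251
s_4 = Round(s_3, k_3) = 0x8CCA81
s_5 = Round(s_4, k_4) = 0x84D4F2
s_6 = Round(s_5, k_5) = 0xB3F16A
s_7 = Round(s_6, k_6) = 0x0A8591
s_8 = Round(s_7, k_7) = 0xE3B999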